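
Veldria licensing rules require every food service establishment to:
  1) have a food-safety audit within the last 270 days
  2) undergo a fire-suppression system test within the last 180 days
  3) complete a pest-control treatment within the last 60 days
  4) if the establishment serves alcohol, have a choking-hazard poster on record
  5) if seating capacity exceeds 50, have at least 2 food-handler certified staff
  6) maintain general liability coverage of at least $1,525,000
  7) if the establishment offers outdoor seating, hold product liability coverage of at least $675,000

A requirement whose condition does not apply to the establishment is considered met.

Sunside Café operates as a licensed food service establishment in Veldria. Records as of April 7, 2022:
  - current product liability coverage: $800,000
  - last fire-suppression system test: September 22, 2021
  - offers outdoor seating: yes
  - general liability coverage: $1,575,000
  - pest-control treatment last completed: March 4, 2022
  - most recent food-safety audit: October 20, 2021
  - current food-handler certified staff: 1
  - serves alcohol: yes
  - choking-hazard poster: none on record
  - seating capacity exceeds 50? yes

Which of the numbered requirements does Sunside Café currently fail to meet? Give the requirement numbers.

2, 4, 5

1. food-safety audit 169 days ago vs limit 270 → met
2. fire-suppression system test 197 days ago vs limit 180 → not met
3. pest-control treatment 34 days ago vs limit 60 → met
4. condition 'serves alcohol' holds; choking-hazard poster absent → not met
5. condition 'seating capacity exceeds 50' holds; food-handler certified staff 1 < 2 → not met
6. general liability coverage $1,575,000 ≥ $1,525,000 → met
7. condition 'offers outdoor seating' holds; product liability coverage $800,000 ≥ $675,000 → met
Not met: 2, 4, 5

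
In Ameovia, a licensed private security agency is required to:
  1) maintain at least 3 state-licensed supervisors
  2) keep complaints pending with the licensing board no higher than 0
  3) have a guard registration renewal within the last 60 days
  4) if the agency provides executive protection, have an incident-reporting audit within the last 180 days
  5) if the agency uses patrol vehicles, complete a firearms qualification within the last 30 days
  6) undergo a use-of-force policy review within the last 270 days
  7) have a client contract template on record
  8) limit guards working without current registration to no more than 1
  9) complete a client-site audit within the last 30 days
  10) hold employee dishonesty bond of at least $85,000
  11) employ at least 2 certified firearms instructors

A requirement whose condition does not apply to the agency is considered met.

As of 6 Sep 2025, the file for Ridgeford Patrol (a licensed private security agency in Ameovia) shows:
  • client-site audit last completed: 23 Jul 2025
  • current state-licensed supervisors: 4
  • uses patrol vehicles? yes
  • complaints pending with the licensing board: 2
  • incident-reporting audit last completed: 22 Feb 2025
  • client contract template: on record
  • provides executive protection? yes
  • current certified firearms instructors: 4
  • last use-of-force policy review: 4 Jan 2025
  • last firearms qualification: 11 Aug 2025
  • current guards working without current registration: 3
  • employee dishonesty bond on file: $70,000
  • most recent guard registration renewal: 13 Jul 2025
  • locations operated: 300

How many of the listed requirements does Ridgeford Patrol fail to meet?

5

1. state-licensed supervisors 4 ≥ 3 → met
2. complaints pending with the licensing board 2 > 0 → not met
3. guard registration renewal 55 days ago vs limit 60 → met
4. condition 'provides executive protection' holds; incident-reporting audit 196 days ago vs limit 180 → not met
5. condition 'uses patrol vehicles' holds; firearms qualification 26 days ago vs limit 30 → met
6. use-of-force policy review 245 days ago vs limit 270 → met
7. client contract template present → met
8. guards working without current registration 3 > 1 → not met
9. client-site audit 45 days ago vs limit 30 → not met
10. employee dishonesty bond $70,000 < $85,000 → not met
11. certified firearms instructors 4 ≥ 2 → met
Not met: 5 of 11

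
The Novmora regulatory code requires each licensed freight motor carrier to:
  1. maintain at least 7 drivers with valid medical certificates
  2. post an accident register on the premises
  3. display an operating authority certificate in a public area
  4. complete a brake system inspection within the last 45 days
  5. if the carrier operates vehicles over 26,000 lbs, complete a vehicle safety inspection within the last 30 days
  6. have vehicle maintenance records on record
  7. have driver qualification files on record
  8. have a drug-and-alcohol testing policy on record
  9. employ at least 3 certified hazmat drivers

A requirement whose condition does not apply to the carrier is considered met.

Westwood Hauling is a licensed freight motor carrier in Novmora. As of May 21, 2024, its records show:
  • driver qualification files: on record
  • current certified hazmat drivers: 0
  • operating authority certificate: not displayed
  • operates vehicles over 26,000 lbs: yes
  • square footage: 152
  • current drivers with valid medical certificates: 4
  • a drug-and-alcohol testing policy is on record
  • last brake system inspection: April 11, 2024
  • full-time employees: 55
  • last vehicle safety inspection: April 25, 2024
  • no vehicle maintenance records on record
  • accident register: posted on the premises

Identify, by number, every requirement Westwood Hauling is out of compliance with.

1. drivers with valid medical certificates 4 < 7 → not met
2. accident register present → met
3. operating authority certificate absent → not met
4. brake system inspection 40 days ago vs limit 45 → met
5. condition 'operates vehicles over 26,000 lbs' holds; vehicle safety inspection 26 days ago vs limit 30 → met
6. vehicle maintenance records absent → not met
7. driver qualification files present → met
8. drug-and-alcohol testing policy present → met
9. certified hazmat drivers 0 < 3 → not met
Not met: 1, 3, 6, 9

1, 3, 6, 9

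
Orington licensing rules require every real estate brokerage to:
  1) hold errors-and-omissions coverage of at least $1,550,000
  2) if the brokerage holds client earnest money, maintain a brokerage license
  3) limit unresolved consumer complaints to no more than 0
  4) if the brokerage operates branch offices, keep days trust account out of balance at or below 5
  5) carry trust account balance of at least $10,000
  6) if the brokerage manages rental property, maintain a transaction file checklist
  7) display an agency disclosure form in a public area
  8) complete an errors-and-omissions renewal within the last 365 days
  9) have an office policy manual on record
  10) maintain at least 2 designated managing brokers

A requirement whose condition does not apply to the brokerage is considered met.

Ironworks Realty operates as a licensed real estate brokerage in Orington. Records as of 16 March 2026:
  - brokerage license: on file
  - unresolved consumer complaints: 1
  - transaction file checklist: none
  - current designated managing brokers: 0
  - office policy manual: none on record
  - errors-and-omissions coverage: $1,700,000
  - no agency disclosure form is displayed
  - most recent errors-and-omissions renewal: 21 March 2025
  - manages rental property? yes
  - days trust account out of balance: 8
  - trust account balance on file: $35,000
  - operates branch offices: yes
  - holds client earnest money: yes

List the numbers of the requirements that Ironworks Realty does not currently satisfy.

3, 4, 6, 7, 9, 10

1. errors-and-omissions coverage $1,700,000 ≥ $1,550,000 → met
2. condition 'holds client earnest money' holds; brokerage license present → met
3. unresolved consumer complaints 1 > 0 → not met
4. condition 'operates branch offices' holds; days trust account out of balance 8 > 5 → not met
5. trust account balance $35,000 ≥ $10,000 → met
6. condition 'manages rental property' holds; transaction file checklist absent → not met
7. agency disclosure form absent → not met
8. errors-and-omissions renewal 360 days ago vs limit 365 → met
9. office policy manual absent → not met
10. designated managing brokers 0 < 2 → not met
Not met: 3, 4, 6, 7, 9, 10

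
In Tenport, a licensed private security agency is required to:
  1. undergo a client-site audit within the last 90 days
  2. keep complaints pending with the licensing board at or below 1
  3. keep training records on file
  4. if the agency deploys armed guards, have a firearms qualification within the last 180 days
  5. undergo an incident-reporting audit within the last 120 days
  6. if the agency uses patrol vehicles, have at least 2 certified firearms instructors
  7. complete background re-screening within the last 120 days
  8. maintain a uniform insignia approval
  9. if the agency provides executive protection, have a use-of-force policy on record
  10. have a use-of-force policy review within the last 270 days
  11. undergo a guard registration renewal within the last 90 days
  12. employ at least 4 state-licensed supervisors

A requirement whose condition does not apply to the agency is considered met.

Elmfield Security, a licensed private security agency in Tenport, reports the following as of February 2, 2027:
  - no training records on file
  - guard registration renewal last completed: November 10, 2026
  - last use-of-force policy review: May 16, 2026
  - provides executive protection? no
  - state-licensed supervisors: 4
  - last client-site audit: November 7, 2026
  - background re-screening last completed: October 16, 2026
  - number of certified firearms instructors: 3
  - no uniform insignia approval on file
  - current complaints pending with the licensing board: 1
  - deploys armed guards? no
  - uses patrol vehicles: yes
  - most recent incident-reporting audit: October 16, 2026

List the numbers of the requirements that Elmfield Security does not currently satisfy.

1. client-site audit 87 days ago vs limit 90 → met
2. complaints pending with the licensing board 1 ≤ 1 → met
3. training records absent → not met
4. condition 'deploys armed guards' does not hold → requirement n/a → met
5. incident-reporting audit 109 days ago vs limit 120 → met
6. condition 'uses patrol vehicles' holds; certified firearms instructors 3 ≥ 2 → met
7. background re-screening 109 days ago vs limit 120 → met
8. uniform insignia approval absent → not met
9. condition 'provides executive protection' does not hold → requirement n/a → met
10. use-of-force policy review 262 days ago vs limit 270 → met
11. guard registration renewal 84 days ago vs limit 90 → met
12. state-licensed supervisors 4 ≥ 4 → met
Not met: 3, 8

3, 8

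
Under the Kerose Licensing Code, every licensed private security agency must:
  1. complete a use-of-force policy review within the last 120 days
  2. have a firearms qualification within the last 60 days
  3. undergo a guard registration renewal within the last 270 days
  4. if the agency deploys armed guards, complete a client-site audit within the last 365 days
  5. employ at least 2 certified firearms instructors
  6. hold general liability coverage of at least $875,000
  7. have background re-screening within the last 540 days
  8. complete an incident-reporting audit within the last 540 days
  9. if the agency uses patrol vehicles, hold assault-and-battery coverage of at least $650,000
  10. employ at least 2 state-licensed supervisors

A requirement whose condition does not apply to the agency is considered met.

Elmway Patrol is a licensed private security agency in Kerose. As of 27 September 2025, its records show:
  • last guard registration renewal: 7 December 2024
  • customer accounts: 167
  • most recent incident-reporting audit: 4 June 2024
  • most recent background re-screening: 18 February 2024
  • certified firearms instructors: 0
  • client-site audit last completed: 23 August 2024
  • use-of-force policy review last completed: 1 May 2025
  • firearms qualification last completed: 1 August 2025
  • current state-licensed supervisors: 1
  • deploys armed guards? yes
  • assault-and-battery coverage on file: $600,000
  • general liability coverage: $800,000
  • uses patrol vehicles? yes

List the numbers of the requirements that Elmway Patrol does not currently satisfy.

1. use-of-force policy review 149 days ago vs limit 120 → not met
2. firearms qualification 57 days ago vs limit 60 → met
3. guard registration renewal 294 days ago vs limit 270 → not met
4. condition 'deploys armed guards' holds; client-site audit 400 days ago vs limit 365 → not met
5. certified firearms instructors 0 < 2 → not met
6. general liability coverage $800,000 < $875,000 → not met
7. background re-screening 587 days ago vs limit 540 → not met
8. incident-reporting audit 480 days ago vs limit 540 → met
9. condition 'uses patrol vehicles' holds; assault-and-battery coverage $600,000 < $650,000 → not met
10. state-licensed supervisors 1 < 2 → not met
Not met: 1, 3, 4, 5, 6, 7, 9, 10

1, 3, 4, 5, 6, 7, 9, 10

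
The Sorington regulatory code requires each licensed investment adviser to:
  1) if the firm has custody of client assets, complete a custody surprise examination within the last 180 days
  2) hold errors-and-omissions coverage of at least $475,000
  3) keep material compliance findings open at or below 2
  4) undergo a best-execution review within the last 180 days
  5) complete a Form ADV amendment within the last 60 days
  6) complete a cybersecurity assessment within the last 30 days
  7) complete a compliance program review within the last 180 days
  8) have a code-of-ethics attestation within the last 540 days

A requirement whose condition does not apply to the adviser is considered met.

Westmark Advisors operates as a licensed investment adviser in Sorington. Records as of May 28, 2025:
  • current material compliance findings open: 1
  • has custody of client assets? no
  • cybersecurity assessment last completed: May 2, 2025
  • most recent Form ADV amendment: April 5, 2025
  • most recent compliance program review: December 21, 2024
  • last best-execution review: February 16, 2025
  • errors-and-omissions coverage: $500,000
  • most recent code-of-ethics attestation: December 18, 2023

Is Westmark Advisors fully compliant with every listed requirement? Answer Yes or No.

1. condition 'has custody of client assets' does not hold → requirement n/a → met
2. errors-and-omissions coverage $500,000 ≥ $475,000 → met
3. material compliance findings open 1 ≤ 2 → met
4. best-execution review 101 days ago vs limit 180 → met
5. Form ADV amendment 53 days ago vs limit 60 → met
6. cybersecurity assessment 26 days ago vs limit 30 → met
7. compliance program review 158 days ago vs limit 180 → met
8. code-of-ethics attestation 527 days ago vs limit 540 → met
All met.

Yes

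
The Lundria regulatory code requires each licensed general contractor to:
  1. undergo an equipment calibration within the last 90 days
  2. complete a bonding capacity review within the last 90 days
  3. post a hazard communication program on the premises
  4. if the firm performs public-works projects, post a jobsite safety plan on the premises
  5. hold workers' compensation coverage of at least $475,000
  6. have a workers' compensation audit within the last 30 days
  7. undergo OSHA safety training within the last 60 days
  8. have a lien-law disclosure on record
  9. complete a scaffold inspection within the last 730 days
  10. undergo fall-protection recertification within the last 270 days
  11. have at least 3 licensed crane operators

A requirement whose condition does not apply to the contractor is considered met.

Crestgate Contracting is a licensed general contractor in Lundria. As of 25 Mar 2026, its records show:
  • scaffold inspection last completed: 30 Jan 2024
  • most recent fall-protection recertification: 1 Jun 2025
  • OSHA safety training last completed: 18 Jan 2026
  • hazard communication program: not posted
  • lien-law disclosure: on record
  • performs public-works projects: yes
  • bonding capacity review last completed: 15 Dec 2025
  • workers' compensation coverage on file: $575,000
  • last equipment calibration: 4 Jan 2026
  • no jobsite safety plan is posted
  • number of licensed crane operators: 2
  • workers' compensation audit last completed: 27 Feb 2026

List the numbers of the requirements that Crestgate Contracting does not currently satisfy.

1. equipment calibration 80 days ago vs limit 90 → met
2. bonding capacity review 100 days ago vs limit 90 → not met
3. hazard communication program absent → not met
4. condition 'performs public-works projects' holds; jobsite safety plan absent → not met
5. workers' compensation coverage $575,000 ≥ $475,000 → met
6. workers' compensation audit 26 days ago vs limit 30 → met
7. OSHA safety training 66 days ago vs limit 60 → not met
8. lien-law disclosure present → met
9. scaffold inspection 785 days ago vs limit 730 → not met
10. fall-protection recertification 297 days ago vs limit 270 → not met
11. licensed crane operators 2 < 3 → not met
Not met: 2, 3, 4, 7, 9, 10, 11

2, 3, 4, 7, 9, 10, 11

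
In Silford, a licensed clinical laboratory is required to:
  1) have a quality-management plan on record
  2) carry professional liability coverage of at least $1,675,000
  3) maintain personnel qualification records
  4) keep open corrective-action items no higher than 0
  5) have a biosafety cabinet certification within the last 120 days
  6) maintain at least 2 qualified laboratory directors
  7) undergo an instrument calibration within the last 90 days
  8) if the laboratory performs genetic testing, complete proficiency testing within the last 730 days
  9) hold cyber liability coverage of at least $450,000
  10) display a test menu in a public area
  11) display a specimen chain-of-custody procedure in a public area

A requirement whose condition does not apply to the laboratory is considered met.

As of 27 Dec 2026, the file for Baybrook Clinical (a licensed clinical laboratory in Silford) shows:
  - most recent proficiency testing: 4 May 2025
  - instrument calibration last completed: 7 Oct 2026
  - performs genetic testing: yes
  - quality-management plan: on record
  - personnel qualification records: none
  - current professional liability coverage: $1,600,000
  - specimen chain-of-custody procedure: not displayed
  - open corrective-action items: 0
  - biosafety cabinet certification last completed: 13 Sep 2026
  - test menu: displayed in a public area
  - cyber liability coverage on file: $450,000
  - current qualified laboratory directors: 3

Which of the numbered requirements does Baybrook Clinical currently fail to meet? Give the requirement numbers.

1. quality-management plan present → met
2. professional liability coverage $1,600,000 < $1,675,000 → not met
3. personnel qualification records absent → not met
4. open corrective-action items 0 ≤ 0 → met
5. biosafety cabinet certification 105 days ago vs limit 120 → met
6. qualified laboratory directors 3 ≥ 2 → met
7. instrument calibration 81 days ago vs limit 90 → met
8. condition 'performs genetic testing' holds; proficiency testing 602 days ago vs limit 730 → met
9. cyber liability coverage $450,000 ≥ $450,000 → met
10. test menu present → met
11. specimen chain-of-custody procedure absent → not met
Not met: 2, 3, 11

2, 3, 11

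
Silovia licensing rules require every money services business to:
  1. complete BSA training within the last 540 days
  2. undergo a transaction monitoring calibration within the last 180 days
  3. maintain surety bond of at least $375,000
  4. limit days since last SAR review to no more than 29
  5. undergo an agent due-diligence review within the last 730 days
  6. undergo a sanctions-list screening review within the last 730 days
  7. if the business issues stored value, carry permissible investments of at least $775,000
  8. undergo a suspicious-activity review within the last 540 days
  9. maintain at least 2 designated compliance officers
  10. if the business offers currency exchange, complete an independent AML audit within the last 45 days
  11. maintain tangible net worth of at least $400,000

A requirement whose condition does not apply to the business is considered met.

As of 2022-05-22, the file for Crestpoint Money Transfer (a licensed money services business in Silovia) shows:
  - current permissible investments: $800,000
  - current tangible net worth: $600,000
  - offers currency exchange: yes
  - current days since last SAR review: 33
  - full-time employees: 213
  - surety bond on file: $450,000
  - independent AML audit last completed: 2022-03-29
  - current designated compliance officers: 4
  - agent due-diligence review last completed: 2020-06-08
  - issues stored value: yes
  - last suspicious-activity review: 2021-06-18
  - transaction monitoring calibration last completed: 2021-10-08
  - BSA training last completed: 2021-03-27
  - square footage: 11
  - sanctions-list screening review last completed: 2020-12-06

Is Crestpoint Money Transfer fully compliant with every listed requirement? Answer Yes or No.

No

1. BSA training 421 days ago vs limit 540 → met
2. transaction monitoring calibration 226 days ago vs limit 180 → not met
3. surety bond $450,000 ≥ $375,000 → met
4. days since last SAR review 33 > 29 → not met
5. agent due-diligence review 713 days ago vs limit 730 → met
6. sanctions-list screening review 532 days ago vs limit 730 → met
7. condition 'issues stored value' holds; permissible investments $800,000 ≥ $775,000 → met
8. suspicious-activity review 338 days ago vs limit 540 → met
9. designated compliance officers 4 ≥ 2 → met
10. condition 'offers currency exchange' holds; independent AML audit 54 days ago vs limit 45 → not met
11. tangible net worth $600,000 ≥ $400,000 → met
Not met: 2, 4, 10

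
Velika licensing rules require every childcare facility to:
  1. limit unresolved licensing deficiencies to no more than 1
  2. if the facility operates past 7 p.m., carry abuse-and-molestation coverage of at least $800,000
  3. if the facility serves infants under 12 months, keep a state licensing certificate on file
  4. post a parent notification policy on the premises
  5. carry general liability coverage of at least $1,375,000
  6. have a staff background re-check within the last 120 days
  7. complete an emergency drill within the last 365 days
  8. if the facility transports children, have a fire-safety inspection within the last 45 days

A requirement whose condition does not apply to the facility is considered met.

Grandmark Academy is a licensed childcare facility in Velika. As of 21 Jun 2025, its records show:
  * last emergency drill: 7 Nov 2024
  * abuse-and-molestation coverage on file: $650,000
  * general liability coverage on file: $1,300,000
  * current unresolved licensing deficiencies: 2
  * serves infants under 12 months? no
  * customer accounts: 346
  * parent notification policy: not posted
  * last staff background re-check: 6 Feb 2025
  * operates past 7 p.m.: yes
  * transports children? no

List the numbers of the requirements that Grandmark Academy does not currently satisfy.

1. unresolved licensing deficiencies 2 > 1 → not met
2. condition 'operates past 7 p.m.' holds; abuse-and-molestation coverage $650,000 < $800,000 → not met
3. condition 'serves infants under 12 months' does not hold → requirement n/a → met
4. parent notification policy absent → not met
5. general liability coverage $1,300,000 < $1,375,000 → not met
6. staff background re-check 135 days ago vs limit 120 → not met
7. emergency drill 226 days ago vs limit 365 → met
8. condition 'transports children' does not hold → requirement n/a → met
Not met: 1, 2, 4, 5, 6

1, 2, 4, 5, 6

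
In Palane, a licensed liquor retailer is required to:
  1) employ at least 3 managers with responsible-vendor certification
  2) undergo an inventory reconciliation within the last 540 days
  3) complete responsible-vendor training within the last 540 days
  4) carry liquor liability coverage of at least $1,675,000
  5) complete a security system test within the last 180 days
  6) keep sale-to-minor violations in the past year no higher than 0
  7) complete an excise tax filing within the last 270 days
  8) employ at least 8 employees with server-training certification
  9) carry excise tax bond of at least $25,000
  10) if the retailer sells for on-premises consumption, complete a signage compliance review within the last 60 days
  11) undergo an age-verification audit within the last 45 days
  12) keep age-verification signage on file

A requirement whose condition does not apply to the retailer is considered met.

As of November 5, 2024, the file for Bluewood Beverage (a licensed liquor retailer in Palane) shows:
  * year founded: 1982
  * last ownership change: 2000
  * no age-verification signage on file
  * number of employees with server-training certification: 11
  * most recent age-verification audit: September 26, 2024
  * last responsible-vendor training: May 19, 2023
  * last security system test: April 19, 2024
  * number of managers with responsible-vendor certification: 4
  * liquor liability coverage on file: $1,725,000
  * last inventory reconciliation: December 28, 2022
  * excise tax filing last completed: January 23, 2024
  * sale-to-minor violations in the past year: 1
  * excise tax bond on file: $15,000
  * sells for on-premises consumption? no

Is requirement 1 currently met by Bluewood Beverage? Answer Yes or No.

1. managers with responsible-vendor certification 4 ≥ 3 → met

Yes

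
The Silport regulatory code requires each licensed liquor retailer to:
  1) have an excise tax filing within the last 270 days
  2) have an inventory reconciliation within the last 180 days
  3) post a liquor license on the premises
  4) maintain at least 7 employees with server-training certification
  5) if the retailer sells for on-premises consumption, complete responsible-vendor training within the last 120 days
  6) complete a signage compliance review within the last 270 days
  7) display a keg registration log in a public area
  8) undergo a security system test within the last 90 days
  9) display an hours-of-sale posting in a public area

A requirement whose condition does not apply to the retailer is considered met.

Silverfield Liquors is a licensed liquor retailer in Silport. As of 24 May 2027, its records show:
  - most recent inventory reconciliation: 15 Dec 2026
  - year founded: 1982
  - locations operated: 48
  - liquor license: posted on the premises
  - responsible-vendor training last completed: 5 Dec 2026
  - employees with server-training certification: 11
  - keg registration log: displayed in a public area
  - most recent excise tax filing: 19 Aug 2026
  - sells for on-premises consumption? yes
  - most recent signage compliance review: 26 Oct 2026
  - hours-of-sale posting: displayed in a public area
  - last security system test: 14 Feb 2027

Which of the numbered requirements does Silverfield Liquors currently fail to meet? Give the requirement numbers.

1, 5, 8

1. excise tax filing 278 days ago vs limit 270 → not met
2. inventory reconciliation 160 days ago vs limit 180 → met
3. liquor license present → met
4. employees with server-training certification 11 ≥ 7 → met
5. condition 'sells for on-premises consumption' holds; responsible-vendor training 170 days ago vs limit 120 → not met
6. signage compliance review 210 days ago vs limit 270 → met
7. keg registration log present → met
8. security system test 99 days ago vs limit 90 → not met
9. hours-of-sale posting present → met
Not met: 1, 5, 8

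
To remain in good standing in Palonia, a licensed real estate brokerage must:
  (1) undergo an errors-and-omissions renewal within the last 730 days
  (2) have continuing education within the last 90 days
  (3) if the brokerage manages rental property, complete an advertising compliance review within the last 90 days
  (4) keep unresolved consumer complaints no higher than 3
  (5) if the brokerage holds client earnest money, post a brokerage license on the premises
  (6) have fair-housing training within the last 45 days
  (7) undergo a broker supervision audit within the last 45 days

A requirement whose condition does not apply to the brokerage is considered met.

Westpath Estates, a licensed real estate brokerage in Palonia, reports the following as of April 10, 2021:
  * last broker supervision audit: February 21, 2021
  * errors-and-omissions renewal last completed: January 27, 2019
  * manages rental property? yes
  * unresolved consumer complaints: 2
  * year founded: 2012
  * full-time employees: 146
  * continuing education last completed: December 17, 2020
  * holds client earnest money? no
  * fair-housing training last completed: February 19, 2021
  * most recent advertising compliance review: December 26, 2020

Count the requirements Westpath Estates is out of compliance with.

1. errors-and-omissions renewal 804 days ago vs limit 730 → not met
2. continuing education 114 days ago vs limit 90 → not met
3. condition 'manages rental property' holds; advertising compliance review 105 days ago vs limit 90 → not met
4. unresolved consumer complaints 2 ≤ 3 → met
5. condition 'holds client earnest money' does not hold → requirement n/a → met
6. fair-housing training 50 days ago vs limit 45 → not met
7. broker supervision audit 48 days ago vs limit 45 → not met
Not met: 5 of 7

5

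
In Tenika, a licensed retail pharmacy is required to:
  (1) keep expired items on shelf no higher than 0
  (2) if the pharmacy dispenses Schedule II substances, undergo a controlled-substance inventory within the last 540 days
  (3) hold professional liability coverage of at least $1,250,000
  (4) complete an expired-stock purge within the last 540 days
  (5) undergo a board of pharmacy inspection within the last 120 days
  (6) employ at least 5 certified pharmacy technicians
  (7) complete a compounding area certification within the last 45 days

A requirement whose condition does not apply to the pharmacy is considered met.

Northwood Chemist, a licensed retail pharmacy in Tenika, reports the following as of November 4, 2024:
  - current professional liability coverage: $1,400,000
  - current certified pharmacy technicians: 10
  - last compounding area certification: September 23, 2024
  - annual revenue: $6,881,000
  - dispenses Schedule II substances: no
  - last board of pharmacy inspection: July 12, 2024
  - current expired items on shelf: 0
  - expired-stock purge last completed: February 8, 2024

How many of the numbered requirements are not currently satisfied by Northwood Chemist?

1. expired items on shelf 0 ≤ 0 → met
2. condition 'dispenses Schedule II substances' does not hold → requirement n/a → met
3. professional liability coverage $1,400,000 ≥ $1,250,000 → met
4. expired-stock purge 270 days ago vs limit 540 → met
5. board of pharmacy inspection 115 days ago vs limit 120 → met
6. certified pharmacy technicians 10 ≥ 5 → met
7. compounding area certification 42 days ago vs limit 45 → met
Not met: 0 of 7

0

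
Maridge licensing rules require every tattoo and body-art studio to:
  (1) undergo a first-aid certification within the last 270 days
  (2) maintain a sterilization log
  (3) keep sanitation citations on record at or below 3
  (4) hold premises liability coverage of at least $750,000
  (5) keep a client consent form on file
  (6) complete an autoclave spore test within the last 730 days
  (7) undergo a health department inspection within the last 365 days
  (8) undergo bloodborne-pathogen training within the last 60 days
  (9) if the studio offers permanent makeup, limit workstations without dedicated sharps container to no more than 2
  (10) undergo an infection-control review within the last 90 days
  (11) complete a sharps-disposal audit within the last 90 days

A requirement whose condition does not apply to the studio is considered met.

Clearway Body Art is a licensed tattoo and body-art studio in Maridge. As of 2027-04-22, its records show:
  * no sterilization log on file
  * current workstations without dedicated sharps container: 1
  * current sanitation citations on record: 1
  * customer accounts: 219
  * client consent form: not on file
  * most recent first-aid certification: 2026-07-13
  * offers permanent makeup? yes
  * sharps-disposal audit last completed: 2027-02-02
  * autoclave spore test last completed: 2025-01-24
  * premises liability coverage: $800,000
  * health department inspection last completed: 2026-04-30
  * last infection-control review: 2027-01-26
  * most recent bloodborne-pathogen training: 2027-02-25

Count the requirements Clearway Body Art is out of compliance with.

4

1. first-aid certification 283 days ago vs limit 270 → not met
2. sterilization log absent → not met
3. sanitation citations on record 1 ≤ 3 → met
4. premises liability coverage $800,000 ≥ $750,000 → met
5. client consent form absent → not met
6. autoclave spore test 818 days ago vs limit 730 → not met
7. health department inspection 357 days ago vs limit 365 → met
8. bloodborne-pathogen training 56 days ago vs limit 60 → met
9. condition 'offers permanent makeup' holds; workstations without dedicated sharps container 1 ≤ 2 → met
10. infection-control review 86 days ago vs limit 90 → met
11. sharps-disposal audit 79 days ago vs limit 90 → met
Not met: 4 of 11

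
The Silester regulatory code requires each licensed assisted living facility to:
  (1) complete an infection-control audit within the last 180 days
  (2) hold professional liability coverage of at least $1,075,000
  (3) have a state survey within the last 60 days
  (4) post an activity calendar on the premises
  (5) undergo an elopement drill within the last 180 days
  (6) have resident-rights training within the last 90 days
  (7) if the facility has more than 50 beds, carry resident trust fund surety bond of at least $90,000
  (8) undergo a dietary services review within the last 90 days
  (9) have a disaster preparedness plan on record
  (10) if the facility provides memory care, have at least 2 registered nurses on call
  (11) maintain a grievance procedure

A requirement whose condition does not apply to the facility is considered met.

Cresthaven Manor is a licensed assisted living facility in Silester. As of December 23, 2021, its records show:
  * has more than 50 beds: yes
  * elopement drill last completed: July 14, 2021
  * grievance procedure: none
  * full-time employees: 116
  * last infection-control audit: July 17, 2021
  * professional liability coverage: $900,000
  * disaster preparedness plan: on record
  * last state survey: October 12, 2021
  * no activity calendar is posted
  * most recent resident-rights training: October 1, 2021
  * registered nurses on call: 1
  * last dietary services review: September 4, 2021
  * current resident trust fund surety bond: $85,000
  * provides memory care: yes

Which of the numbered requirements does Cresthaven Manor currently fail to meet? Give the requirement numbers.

2, 3, 4, 7, 8, 10, 11

1. infection-control audit 159 days ago vs limit 180 → met
2. professional liability coverage $900,000 < $1,075,000 → not met
3. state survey 72 days ago vs limit 60 → not met
4. activity calendar absent → not met
5. elopement drill 162 days ago vs limit 180 → met
6. resident-rights training 83 days ago vs limit 90 → met
7. condition 'has more than 50 beds' holds; resident trust fund surety bond $85,000 < $90,000 → not met
8. dietary services review 110 days ago vs limit 90 → not met
9. disaster preparedness plan present → met
10. condition 'provides memory care' holds; registered nurses on call 1 < 2 → not met
11. grievance procedure absent → not met
Not met: 2, 3, 4, 7, 8, 10, 11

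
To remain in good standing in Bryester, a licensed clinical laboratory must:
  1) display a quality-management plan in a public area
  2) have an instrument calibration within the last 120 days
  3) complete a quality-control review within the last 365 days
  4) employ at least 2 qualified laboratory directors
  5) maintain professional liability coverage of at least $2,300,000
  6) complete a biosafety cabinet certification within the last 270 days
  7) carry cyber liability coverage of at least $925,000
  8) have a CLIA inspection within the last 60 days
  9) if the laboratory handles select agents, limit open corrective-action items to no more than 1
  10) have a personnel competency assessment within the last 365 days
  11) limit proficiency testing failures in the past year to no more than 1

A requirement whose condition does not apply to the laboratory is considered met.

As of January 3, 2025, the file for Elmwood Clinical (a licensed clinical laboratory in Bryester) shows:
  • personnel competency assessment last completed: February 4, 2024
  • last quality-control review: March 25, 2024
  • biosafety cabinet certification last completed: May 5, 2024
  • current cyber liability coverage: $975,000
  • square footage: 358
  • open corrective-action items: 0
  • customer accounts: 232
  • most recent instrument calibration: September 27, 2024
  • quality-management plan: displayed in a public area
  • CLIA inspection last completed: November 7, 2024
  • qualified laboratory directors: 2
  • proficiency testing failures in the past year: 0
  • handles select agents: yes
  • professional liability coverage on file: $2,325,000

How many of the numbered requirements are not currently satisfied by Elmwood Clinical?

1. quality-management plan present → met
2. instrument calibration 98 days ago vs limit 120 → met
3. quality-control review 284 days ago vs limit 365 → met
4. qualified laboratory directors 2 ≥ 2 → met
5. professional liability coverage $2,325,000 ≥ $2,300,000 → met
6. biosafety cabinet certification 243 days ago vs limit 270 → met
7. cyber liability coverage $975,000 ≥ $925,000 → met
8. CLIA inspection 57 days ago vs limit 60 → met
9. condition 'handles select agents' holds; open corrective-action items 0 ≤ 1 → met
10. personnel competency assessment 334 days ago vs limit 365 → met
11. proficiency testing failures in the past year 0 ≤ 1 → met
Not met: 0 of 11

0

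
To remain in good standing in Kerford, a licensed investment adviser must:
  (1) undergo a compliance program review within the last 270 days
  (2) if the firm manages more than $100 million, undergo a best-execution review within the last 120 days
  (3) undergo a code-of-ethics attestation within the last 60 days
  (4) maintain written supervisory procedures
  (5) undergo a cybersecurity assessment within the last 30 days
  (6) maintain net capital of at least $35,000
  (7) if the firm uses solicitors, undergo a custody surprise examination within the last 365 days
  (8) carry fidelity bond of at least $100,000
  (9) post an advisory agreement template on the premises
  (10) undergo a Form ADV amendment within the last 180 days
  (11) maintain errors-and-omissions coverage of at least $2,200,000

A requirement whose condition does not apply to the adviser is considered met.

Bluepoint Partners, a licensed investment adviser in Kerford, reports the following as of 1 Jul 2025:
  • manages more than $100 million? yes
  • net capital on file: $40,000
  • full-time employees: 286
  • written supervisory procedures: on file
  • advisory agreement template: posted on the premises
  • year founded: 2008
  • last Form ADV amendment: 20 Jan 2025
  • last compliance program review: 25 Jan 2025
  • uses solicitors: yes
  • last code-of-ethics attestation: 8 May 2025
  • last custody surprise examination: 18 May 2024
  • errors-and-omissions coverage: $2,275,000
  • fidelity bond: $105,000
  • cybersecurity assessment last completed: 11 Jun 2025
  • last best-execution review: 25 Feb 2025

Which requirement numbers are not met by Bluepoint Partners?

1. compliance program review 157 days ago vs limit 270 → met
2. condition 'manages more than $100 million' holds; best-execution review 126 days ago vs limit 120 → not met
3. code-of-ethics attestation 54 days ago vs limit 60 → met
4. written supervisory procedures present → met
5. cybersecurity assessment 20 days ago vs limit 30 → met
6. net capital $40,000 ≥ $35,000 → met
7. condition 'uses solicitors' holds; custody surprise examination 409 days ago vs limit 365 → not met
8. fidelity bond $105,000 ≥ $100,000 → met
9. advisory agreement template present → met
10. Form ADV amendment 162 days ago vs limit 180 → met
11. errors-and-omissions coverage $2,275,000 ≥ $2,200,000 → met
Not met: 2, 7

2, 7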